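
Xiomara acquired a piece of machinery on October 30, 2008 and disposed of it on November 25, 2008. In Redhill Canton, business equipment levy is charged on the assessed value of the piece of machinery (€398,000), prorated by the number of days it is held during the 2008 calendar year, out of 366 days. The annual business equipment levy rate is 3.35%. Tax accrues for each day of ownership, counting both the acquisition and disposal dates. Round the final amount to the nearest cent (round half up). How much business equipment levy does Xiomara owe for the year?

Days held (October 30 – November 25, 2008): 27 out of 366
Tax = €398,000 × 3.35% × 27/366 = €983.5820

€983.58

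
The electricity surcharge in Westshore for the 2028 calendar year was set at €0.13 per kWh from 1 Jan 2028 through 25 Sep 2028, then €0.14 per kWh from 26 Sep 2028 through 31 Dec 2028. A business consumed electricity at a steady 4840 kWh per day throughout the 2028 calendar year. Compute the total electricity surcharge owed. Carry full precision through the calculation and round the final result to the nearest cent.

1 Jan – 25 Sep 2028: 269 days × 4840 kWh/day = 1,301,960 kWh at €0.13/kWh → €169254.80
26 Sep – 31 Dec 2028: 97 days × 4840 kWh/day = 469,480 kWh at €0.14/kWh → €65727.20

€234982.00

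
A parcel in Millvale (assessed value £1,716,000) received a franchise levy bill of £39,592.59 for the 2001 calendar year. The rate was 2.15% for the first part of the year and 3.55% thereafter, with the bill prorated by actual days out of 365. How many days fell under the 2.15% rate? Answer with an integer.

Let d = days at the first rate; then 365 − d days at the second rate.
£1,716,000 × [2.15%·d + 3.55%·(365−d)] / 365 = £39,592.59
Solving gives d = 324, so the new rate took effect on 21 Nov 2001.

324 days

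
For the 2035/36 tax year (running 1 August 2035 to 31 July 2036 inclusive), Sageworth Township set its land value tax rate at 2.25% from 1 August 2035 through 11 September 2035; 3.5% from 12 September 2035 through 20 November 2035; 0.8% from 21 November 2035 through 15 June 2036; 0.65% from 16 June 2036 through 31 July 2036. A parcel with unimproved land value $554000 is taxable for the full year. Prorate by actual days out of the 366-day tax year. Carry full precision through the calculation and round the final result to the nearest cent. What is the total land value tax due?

$8110.20

1 August – 11 September 2035: 42 days at 2.25% → $554000 × 2.25% × 42/366 = $1430.4098
12 September – 20 November 2035: 70 days at 3.5% → $554000 × 3.5% × 70/366 = $3708.4699
21 November 2035 – 15 June 2036: 208 days at 0.8% → $554000 × 0.8% × 208/366 = $2518.7322
16 June – 31 July 2036: 46 days at 0.65% → $554000 × 0.65% × 46/366 = $452.5847
Total = $8110.1967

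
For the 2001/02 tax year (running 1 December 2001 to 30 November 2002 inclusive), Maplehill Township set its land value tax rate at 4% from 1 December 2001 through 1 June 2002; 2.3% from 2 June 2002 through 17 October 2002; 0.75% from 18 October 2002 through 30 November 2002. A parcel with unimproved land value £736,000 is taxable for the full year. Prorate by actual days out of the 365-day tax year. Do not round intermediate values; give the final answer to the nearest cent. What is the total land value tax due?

£21,825.93

1 December 2001 – 1 June 2002: 183 days at 4% → £736,000 × 4% × 183/365 = £14,760.3288
2 June – 17 October 2002: 138 days at 2.3% → £736,000 × 2.3% × 138/365 = £6,400.1753
18 October – 30 November 2002: 44 days at 0.75% → £736,000 × 0.75% × 44/365 = £665.4247
Total = £21,825.9288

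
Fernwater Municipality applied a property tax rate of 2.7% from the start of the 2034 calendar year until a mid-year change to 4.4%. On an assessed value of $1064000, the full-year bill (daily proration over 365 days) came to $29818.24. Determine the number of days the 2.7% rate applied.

Let d = days at the first rate; then 365 − d days at the second rate.
$1064000 × [2.7%·d + 4.4%·(365−d)] / 365 = $29818.24
Solving gives d = 343, so the new rate took effect on December 10, 2034.

343 days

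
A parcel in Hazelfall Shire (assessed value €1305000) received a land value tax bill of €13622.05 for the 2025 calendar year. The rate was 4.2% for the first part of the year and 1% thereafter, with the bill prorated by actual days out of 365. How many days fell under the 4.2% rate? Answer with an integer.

5 days

Let d = days at the first rate; then 365 − d days at the second rate.
€1305000 × [4.2%·d + 1%·(365−d)] / 365 = €13622.05
Solving gives d = 5, so the new rate took effect on 6 Jan 2025.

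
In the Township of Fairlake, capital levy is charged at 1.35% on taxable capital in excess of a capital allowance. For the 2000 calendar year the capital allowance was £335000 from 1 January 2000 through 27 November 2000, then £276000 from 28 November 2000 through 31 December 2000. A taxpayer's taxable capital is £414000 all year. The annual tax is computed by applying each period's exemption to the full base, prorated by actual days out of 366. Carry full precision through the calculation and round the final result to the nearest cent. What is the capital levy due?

1 January – 27 November 2000: 332 days, exemption £335000 → (£414000 − £335000) × 1.35% × 332/366 = £967.4262
28 November – 31 December 2000: 34 days, exemption £276000 → (£414000 − £276000) × 1.35% × 34/366 = £173.0656
Total = £1140.4918

£1140.49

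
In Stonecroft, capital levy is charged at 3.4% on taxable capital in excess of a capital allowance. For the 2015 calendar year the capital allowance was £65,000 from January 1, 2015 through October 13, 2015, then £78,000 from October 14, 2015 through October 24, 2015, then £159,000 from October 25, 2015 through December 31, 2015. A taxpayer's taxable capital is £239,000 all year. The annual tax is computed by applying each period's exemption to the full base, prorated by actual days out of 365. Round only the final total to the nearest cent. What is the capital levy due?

£5,307.26

January 1 – October 13, 2015: 286 days, exemption £65,000 → (£239,000 − £65,000) × 3.4% × 286/365 = £4,635.5507
October 14 – October 24, 2015: 11 days, exemption £78,000 → (£239,000 − £78,000) × 3.4% × 11/365 = £164.9699
October 25 – December 31, 2015: 68 days, exemption £159,000 → (£239,000 − £159,000) × 3.4% × 68/365 = £506.7397
Total = £5,307.2603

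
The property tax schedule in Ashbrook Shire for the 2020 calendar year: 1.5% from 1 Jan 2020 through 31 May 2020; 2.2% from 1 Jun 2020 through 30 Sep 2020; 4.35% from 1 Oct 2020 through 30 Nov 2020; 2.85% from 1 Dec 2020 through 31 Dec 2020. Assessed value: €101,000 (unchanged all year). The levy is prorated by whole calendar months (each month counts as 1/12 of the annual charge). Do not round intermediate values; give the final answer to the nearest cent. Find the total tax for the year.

€2,344.04

1 Jan – 31 May 2020: 5 months at 1.5% → €101,000 × 1.5% × 5/12 = €631.2500
1 Jun – 30 Sep 2020: 4 months at 2.2% → €101,000 × 2.2% × 4/12 = €740.6667
1 Oct – 30 Nov 2020: 2 months at 4.35% → €101,000 × 4.35% × 2/12 = €732.2500
1 Dec – 31 Dec 2020: 1 month at 2.85% → €101,000 × 2.85% × 1/12 = €239.8750
Total = €2,344.0417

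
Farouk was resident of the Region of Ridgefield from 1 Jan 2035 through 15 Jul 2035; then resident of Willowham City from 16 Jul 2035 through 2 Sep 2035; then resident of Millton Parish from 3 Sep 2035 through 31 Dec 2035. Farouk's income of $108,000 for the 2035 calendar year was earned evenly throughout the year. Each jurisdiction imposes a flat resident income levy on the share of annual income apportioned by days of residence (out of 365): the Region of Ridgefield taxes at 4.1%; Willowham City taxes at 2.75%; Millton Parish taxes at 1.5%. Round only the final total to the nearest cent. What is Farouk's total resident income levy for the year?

The Region of Ridgefield, 1 Jan – 15 Jul 2035: 196 days → $108,000 × 4.1% × 196/365 = $2,377.7753
Willowham City, 16 Jul – 2 Sep 2035: 49 days → $108,000 × 2.75% × 49/365 = $398.7123
Millton Parish, 3 Sep – 31 Dec 2035: 120 days → $108,000 × 1.5% × 120/365 = $532.6027
Total = $3,309.0904

$3,309.09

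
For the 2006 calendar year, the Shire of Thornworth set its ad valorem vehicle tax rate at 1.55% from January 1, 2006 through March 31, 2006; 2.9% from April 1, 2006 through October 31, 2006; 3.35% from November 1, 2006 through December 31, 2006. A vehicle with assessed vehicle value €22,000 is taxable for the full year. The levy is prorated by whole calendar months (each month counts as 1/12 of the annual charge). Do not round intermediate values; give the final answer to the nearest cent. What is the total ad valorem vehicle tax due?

January 1 – March 31, 2006: 3 months at 1.55% → €22,000 × 1.55% × 3/12 = €85.2500
April 1 – October 31, 2006: 7 months at 2.9% → €22,000 × 2.9% × 7/12 = €372.1667
November 1 – December 31, 2006: 2 months at 3.35% → €22,000 × 3.35% × 2/12 = €122.8333
Total = €580.2500

€580.25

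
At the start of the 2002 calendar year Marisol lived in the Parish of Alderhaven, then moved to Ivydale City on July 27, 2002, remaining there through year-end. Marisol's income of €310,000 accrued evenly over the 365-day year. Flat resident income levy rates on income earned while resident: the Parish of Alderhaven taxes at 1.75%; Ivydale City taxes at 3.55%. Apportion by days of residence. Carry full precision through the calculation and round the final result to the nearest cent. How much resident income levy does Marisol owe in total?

The Parish of Alderhaven, January 1 – July 26, 2002: 207 days → €310,000 × 1.75% × 207/365 = €3,076.6438
Ivydale City, July 27 – December 31, 2002: 158 days → €310,000 × 3.55% × 158/365 = €4,763.8082
Total = €7,840.4521

€7,840.45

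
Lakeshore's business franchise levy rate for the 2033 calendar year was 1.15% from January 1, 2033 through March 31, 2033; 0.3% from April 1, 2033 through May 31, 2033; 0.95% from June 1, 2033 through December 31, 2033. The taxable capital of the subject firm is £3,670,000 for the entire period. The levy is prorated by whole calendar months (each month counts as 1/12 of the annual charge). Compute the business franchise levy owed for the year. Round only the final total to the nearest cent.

January 1 – March 31, 2033: 3 months at 1.15% → £3,670,000 × 1.15% × 3/12 = £10,551.2500
April 1 – May 31, 2033: 2 months at 0.3% → £3,670,000 × 0.3% × 2/12 = £1,835.0000
June 1 – December 31, 2033: 7 months at 0.95% → £3,670,000 × 0.95% × 7/12 = £20,337.9167
Total = £32,724.1667

£32,724.17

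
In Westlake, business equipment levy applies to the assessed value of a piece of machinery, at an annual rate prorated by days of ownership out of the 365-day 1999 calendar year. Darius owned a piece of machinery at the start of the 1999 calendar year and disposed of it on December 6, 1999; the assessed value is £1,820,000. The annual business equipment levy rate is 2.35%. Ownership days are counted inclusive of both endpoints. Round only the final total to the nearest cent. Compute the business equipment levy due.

Days held (January 1 – December 6, 1999): 340 out of 365
Tax = £1,820,000 × 2.35% × 340/365 = £39,840.5479

£39,840.55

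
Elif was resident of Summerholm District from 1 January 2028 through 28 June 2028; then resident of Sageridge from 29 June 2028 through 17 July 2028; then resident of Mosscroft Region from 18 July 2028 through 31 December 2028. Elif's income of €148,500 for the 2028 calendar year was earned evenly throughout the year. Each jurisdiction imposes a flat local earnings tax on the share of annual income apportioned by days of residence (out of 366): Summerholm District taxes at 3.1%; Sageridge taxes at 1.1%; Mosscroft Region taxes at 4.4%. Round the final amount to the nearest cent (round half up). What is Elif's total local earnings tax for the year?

Summerholm District, 1 January – 28 June 2028: 180 days → €148,500 × 3.1% × 180/366 = €2,264.0164
Sageridge, 29 June – 17 July 2028: 19 days → €148,500 × 1.1% × 19/366 = €84.7992
Mosscroft Region, 18 July – 31 December 2028: 167 days → €148,500 × 4.4% × 167/366 = €2,981.3607
Total = €5,330.1762

€5,330.18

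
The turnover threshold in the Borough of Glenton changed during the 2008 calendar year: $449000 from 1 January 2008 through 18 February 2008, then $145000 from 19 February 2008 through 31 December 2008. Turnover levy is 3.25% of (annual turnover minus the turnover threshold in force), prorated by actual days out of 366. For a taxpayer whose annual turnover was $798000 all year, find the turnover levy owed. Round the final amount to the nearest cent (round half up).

$19899.77

1 January – 18 February 2008: 49 days, exemption $449000 → ($798000 − $449000) × 3.25% × 49/366 = $1518.5314
19 February – 31 December 2008: 317 days, exemption $145000 → ($798000 − $145000) × 3.25% × 317/366 = $18381.2363
Total = $19899.7678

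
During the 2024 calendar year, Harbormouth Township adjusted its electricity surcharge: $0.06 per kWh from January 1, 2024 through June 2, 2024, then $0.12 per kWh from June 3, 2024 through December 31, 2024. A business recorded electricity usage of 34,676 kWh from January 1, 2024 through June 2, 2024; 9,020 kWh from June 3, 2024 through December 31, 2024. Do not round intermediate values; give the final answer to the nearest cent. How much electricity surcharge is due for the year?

$3,162.96

January 1 – June 2, 2024: 34,676 kWh at $0.06/kWh → $2,080.56
June 3 – December 31, 2024: 9,020 kWh at $0.12/kWh → $1,082.40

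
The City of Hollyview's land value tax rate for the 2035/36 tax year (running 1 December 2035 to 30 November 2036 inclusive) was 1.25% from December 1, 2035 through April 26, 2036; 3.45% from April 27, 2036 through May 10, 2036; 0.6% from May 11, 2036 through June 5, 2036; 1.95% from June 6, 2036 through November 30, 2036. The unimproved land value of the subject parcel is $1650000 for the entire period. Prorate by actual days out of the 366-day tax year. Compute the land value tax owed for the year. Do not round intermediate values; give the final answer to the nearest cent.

$26868.85

December 1, 2035 – April 26, 2036: 148 days at 1.25% → $1650000 × 1.25% × 148/366 = $8340.1639
April 27 – May 10, 2036: 14 days at 3.45% → $1650000 × 3.45% × 14/366 = $2177.4590
May 11 – June 5, 2036: 26 days at 0.6% → $1650000 × 0.6% × 26/366 = $703.2787
June 6 – November 30, 2036: 178 days at 1.95% → $1650000 × 1.95% × 178/366 = $15647.9508
Total = $26868.8525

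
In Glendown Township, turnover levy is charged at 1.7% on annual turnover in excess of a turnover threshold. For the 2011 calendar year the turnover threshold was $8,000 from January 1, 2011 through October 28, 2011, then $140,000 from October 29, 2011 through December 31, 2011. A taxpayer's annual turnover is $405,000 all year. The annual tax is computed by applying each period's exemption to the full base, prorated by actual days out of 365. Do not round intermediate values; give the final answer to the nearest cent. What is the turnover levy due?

January 1 – October 28, 2011: 301 days, exemption $8,000 → ($405,000 − $8,000) × 1.7% × 301/365 = $5,565.6137
October 29 – December 31, 2011: 64 days, exemption $140,000 → ($405,000 − $140,000) × 1.7% × 64/365 = $789.9178
Total = $6,355.5315

$6,355.53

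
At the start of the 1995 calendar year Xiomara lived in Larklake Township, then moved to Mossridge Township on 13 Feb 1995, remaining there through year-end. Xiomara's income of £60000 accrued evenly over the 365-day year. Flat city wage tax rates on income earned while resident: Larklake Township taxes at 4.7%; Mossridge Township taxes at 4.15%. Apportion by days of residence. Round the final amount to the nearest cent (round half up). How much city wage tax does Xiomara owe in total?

Larklake Township, 1 Jan – 12 Feb 1995: 43 days → £60000 × 4.7% × 43/365 = £332.2192
Mossridge Township, 13 Feb – 31 Dec 1995: 322 days → £60000 × 4.15% × 322/365 = £2196.6575
Total = £2528.8767

£2528.88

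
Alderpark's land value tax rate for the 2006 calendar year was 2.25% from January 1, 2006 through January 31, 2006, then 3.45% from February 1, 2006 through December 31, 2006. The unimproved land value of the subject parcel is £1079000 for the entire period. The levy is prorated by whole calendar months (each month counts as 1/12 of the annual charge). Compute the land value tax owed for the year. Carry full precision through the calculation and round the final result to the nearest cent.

January 1 – January 31, 2006: 1 month at 2.25% → £1079000 × 2.25% × 1/12 = £2023.1250
February 1 – December 31, 2006: 11 months at 3.45% → £1079000 × 3.45% × 11/12 = £34123.3750
Total = £36146.5000

£36146.50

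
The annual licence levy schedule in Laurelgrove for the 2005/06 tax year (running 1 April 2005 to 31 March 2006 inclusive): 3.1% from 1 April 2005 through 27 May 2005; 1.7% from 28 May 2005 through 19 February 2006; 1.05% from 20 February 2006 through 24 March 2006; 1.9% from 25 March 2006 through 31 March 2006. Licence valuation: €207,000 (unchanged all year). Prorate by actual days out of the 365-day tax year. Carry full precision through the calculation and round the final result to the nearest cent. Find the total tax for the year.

€3,857.86

1 April – 27 May 2005: 57 days at 3.1% → €207,000 × 3.1% × 57/365 = €1,002.1068
28 May 2005 – 19 February 2006: 268 days at 1.7% → €207,000 × 1.7% × 268/365 = €2,583.8137
20 February – 24 March 2006: 33 days at 1.05% → €207,000 × 1.05% × 33/365 = €196.5082
25 March – 31 March 2006: 7 days at 1.9% → €207,000 × 1.9% × 7/365 = €75.4274
Total = €3,857.8562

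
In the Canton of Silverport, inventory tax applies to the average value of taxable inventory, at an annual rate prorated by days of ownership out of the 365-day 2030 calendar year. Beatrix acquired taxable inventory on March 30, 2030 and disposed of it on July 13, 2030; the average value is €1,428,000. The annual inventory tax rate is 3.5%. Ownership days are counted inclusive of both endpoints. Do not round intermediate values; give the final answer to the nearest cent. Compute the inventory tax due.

Days held (March 30 – July 13, 2030): 106 out of 365
Tax = €1,428,000 × 3.5% × 106/365 = €14,514.7397

€14,514.74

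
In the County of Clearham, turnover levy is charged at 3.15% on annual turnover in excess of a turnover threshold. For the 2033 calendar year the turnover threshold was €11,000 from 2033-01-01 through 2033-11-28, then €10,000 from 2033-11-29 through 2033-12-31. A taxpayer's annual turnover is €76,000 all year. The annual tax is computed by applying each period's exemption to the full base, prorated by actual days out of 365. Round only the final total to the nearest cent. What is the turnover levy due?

€2,050.35

2033-01-01 to 2033-11-28: 332 days, exemption €11,000 → (€76,000 − €11,000) × 3.15% × 332/365 = €1,862.3836
2033-11-29 to 2033-12-31: 33 days, exemption €10,000 → (€76,000 − €10,000) × 3.15% × 33/365 = €187.9644
Total = €2,050.3479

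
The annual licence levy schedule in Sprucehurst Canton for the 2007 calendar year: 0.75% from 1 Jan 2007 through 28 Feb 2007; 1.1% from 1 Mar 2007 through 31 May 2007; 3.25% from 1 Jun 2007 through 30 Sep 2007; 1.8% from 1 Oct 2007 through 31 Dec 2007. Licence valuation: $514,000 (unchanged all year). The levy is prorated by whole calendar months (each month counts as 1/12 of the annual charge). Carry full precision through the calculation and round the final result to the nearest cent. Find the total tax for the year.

$9,937.33

1 Jan – 28 Feb 2007: 2 months at 0.75% → $514,000 × 0.75% × 2/12 = $642.5000
1 Mar – 31 May 2007: 3 months at 1.1% → $514,000 × 1.1% × 3/12 = $1,413.5000
1 Jun – 30 Sep 2007: 4 months at 3.25% → $514,000 × 3.25% × 4/12 = $5,568.3333
1 Oct – 31 Dec 2007: 3 months at 1.8% → $514,000 × 1.8% × 3/12 = $2,313.0000
Total = $9,937.3333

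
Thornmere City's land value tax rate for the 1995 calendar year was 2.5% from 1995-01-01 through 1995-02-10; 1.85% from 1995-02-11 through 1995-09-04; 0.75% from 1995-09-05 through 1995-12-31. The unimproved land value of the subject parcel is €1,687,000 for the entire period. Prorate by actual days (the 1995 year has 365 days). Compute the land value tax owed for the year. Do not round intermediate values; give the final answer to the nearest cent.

€26,441.99

1995-01-01 to 1995-02-10: 41 days at 2.5% → €1,687,000 × 2.5% × 41/365 = €4,737.4658
1995-02-11 to 1995-09-04: 206 days at 1.85% → €1,687,000 × 1.85% × 206/365 = €17,614.1288
1995-09-05 to 1995-12-31: 118 days at 0.75% → €1,687,000 × 0.75% × 118/365 = €4,090.3973
Total = €26,441.9918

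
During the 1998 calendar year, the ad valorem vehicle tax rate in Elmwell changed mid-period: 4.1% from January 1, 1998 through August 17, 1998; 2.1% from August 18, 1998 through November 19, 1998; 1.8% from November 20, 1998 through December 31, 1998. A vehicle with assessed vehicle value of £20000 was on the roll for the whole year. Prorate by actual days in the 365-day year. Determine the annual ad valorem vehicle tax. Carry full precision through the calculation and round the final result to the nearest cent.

January 1 – August 17, 1998: 229 days at 4.1% → £20000 × 4.1% × 229/365 = £514.4658
August 18 – November 19, 1998: 94 days at 2.1% → £20000 × 2.1% × 94/365 = £108.1644
November 20 – December 31, 1998: 42 days at 1.8% → £20000 × 1.8% × 42/365 = £41.4247
Total = £664.0548

£664.05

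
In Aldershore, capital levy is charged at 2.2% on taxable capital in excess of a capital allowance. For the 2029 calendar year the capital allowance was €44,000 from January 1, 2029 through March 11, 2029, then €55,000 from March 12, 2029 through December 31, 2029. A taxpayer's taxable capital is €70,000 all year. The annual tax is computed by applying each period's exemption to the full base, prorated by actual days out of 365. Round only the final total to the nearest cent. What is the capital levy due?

January 1 – March 11, 2029: 70 days, exemption €44,000 → (€70,000 − €44,000) × 2.2% × 70/365 = €109.6986
March 12 – December 31, 2029: 295 days, exemption €55,000 → (€70,000 − €55,000) × 2.2% × 295/365 = €266.7123
Total = €376.4110

€376.41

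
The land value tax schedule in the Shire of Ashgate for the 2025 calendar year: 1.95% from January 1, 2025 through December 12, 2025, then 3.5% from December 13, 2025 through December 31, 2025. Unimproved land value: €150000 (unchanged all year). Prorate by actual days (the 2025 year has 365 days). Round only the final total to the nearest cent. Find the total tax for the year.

€3046.03

January 1 – December 12, 2025: 346 days at 1.95% → €150000 × 1.95% × 346/365 = €2772.7397
December 13 – December 31, 2025: 19 days at 3.5% → €150000 × 3.5% × 19/365 = €273.2877
Total = €3046.0274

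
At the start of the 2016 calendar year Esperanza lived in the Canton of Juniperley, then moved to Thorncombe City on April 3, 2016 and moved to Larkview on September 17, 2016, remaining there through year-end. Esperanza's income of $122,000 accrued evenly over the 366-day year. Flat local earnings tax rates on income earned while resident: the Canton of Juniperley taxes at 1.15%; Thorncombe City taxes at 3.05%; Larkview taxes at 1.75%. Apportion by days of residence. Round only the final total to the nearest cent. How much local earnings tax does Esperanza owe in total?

$2,672.67

The Canton of Juniperley, January 1 – April 2, 2016: 93 days → $122,000 × 1.15% × 93/366 = $356.5000
Thorncombe City, April 3 – September 16, 2016: 167 days → $122,000 × 3.05% × 167/366 = $1,697.8333
Larkview, September 17 – December 31, 2016: 106 days → $122,000 × 1.75% × 106/366 = $618.3333
Total = $2,672.6667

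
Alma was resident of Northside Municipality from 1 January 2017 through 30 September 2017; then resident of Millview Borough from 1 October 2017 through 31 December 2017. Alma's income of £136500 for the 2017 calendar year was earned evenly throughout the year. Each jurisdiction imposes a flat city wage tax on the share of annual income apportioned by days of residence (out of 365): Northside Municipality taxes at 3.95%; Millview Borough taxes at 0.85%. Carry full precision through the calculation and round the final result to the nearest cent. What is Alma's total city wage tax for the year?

£4325.18

Northside Municipality, 1 January – 30 September 2017: 273 days → £136500 × 3.95% × 273/365 = £4032.7336
Millview Borough, 1 October – 31 December 2017: 92 days → £136500 × 0.85% × 92/365 = £292.4466
Total = £4325.1801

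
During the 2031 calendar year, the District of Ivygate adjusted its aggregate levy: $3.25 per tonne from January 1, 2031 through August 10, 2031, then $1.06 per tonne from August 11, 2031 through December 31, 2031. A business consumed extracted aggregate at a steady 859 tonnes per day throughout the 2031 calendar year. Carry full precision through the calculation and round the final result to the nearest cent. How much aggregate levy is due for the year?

January 1 – August 10, 2031: 222 days × 859 tonnes/day = 190,698 tonnes at $3.25/tonne → $619768.50
August 11 – December 31, 2031: 143 days × 859 tonnes/day = 122,837 tonnes at $1.06/tonne → $130207.22

$749975.72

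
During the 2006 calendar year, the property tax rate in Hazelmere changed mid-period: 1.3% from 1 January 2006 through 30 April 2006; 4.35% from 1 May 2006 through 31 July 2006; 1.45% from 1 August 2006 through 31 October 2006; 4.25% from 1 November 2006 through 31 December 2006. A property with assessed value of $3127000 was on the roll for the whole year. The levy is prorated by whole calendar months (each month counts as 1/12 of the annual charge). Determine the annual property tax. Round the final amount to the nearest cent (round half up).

1 January – 30 April 2006: 4 months at 1.3% → $3127000 × 1.3% × 4/12 = $13550.3333
1 May – 31 July 2006: 3 months at 4.35% → $3127000 × 4.35% × 3/12 = $34006.1250
1 August – 31 October 2006: 3 months at 1.45% → $3127000 × 1.45% × 3/12 = $11335.3750
1 November – 31 December 2006: 2 months at 4.25% → $3127000 × 4.25% × 2/12 = $22149.5833
Total = $81041.4167

$81041.42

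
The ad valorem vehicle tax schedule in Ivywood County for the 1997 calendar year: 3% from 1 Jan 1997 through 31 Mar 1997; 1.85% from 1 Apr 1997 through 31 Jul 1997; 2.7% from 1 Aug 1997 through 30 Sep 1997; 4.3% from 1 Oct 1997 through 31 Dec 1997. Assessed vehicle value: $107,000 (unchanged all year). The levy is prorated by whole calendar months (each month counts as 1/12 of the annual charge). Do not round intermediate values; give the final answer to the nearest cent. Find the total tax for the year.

$3,094.08

1 Jan – 31 Mar 1997: 3 months at 3% → $107,000 × 3% × 3/12 = $802.5000
1 Apr – 31 Jul 1997: 4 months at 1.85% → $107,000 × 1.85% × 4/12 = $659.8333
1 Aug – 30 Sep 1997: 2 months at 2.7% → $107,000 × 2.7% × 2/12 = $481.5000
1 Oct – 31 Dec 1997: 3 months at 4.3% → $107,000 × 4.3% × 3/12 = $1,150.2500
Total = $3,094.0833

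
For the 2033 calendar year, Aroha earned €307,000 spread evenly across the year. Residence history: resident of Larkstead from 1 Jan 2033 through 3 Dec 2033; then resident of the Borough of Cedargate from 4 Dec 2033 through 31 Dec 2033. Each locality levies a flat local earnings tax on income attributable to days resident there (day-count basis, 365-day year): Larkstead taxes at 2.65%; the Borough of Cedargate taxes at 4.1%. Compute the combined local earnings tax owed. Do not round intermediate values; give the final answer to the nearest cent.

Larkstead, 1 Jan – 3 Dec 2033: 337 days → €307,000 × 2.65% × 337/365 = €7,511.4068
The Borough of Cedargate, 4 Dec – 31 Dec 2033: 28 days → €307,000 × 4.1% × 28/365 = €965.5781
Total = €8,476.9849

€8,476.98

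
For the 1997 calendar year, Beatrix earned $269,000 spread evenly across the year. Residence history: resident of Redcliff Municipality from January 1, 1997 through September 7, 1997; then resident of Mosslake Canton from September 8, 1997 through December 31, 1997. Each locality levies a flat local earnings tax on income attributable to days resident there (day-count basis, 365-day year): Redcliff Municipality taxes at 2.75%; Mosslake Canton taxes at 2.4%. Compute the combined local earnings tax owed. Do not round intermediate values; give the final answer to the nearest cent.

Redcliff Municipality, January 1 – September 7, 1997: 250 days → $269,000 × 2.75% × 250/365 = $5,066.7808
Mosslake Canton, September 8 – December 31, 1997: 115 days → $269,000 × 2.4% × 115/365 = $2,034.0822
Total = $7,100.8630

$7,100.86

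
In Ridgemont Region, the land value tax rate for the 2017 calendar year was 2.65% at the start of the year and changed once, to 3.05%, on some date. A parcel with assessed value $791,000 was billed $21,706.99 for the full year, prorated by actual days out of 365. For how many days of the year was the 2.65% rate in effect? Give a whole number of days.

Let d = days at the first rate; then 365 − d days at the second rate.
$791,000 × [2.65%·d + 3.05%·(365−d)] / 365 = $21,706.99
Solving gives d = 279, so the new rate took effect on 7 Oct 2017.

279 days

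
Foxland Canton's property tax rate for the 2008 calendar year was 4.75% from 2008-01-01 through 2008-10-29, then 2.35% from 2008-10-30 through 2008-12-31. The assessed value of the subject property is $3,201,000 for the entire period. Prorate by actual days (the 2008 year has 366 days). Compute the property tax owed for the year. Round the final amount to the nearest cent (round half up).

$138,823.70

2008-01-01 to 2008-10-29: 303 days at 4.75% → $3,201,000 × 4.75% × 303/366 = $125,875.3893
2008-10-30 to 2008-12-31: 63 days at 2.35% → $3,201,000 × 2.35% × 63/366 = $12,948.3074
Total = $138,823.6967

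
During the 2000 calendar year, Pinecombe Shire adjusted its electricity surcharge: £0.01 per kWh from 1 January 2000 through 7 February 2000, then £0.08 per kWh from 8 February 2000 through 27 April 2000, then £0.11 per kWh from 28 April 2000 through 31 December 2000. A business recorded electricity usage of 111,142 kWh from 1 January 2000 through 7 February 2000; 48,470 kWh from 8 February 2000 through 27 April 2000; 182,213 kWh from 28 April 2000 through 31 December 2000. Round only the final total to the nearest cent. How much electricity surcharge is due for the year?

1 January – 7 February 2000: 111,142 kWh at £0.01/kWh → £1,111.42
8 February – 27 April 2000: 48,470 kWh at £0.08/kWh → £3,877.60
28 April – 31 December 2000: 182,213 kWh at £0.11/kWh → £20,043.43

£25,032.45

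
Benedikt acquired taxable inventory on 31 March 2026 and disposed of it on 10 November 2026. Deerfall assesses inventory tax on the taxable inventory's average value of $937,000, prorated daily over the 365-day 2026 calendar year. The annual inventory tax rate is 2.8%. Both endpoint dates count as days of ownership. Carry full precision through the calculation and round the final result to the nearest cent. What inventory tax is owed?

$16,172.88

Days held (31 March – 10 November 2026): 225 out of 365
Tax = $937,000 × 2.8% × 225/365 = $16,172.8767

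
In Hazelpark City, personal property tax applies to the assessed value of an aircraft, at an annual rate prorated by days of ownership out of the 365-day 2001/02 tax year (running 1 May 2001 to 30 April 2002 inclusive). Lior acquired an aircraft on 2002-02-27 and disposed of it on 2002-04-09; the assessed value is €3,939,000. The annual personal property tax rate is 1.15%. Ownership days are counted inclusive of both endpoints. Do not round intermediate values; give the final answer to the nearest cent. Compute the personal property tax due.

Days held (2002-02-27 to 2002-04-09): 42 out of 365
Tax = €3,939,000 × 1.15% × 42/365 = €5,212.4301

€5,212.43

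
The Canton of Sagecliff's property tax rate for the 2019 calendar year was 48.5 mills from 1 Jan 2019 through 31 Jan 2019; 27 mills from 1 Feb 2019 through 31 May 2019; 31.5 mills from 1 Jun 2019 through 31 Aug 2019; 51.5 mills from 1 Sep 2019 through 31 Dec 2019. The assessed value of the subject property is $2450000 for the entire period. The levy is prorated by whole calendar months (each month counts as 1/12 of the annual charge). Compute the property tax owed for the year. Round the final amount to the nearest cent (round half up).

$93304.17

1 Jan – 31 Jan 2019: 1 month at 48.5 mills → $2450000 × 4.85% × 1/12 = $9902.0833
1 Feb – 31 May 2019: 4 months at 27 mills → $2450000 × 2.7% × 4/12 = $22050.0000
1 Jun – 31 Aug 2019: 3 months at 31.5 mills → $2450000 × 3.15% × 3/12 = $19293.7500
1 Sep – 31 Dec 2019: 4 months at 51.5 mills → $2450000 × 5.15% × 4/12 = $42058.3333
Total = $93304.1667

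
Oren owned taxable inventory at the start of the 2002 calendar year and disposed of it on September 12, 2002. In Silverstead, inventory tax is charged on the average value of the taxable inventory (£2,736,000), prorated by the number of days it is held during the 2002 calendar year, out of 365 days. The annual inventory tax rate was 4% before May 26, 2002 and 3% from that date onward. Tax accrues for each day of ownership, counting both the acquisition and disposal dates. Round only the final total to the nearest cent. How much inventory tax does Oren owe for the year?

£68,212.60

January 1 – May 25, 2002: 145 days at 4% → £2,736,000 × 4% × 145/365 = £43,476.1644
May 26 – September 12, 2002: 110 days at 3% → £2,736,000 × 3% × 110/365 = £24,736.4384
Total = £68,212.6027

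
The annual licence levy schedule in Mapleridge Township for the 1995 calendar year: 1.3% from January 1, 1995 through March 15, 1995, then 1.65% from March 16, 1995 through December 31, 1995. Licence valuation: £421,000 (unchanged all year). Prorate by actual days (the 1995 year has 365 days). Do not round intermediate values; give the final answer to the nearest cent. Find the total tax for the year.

£6,647.76

January 1 – March 15, 1995: 74 days at 1.3% → £421,000 × 1.3% × 74/365 = £1,109.5945
March 16 – December 31, 1995: 291 days at 1.65% → £421,000 × 1.65% × 291/365 = £5,538.1685
Total = £6,647.7630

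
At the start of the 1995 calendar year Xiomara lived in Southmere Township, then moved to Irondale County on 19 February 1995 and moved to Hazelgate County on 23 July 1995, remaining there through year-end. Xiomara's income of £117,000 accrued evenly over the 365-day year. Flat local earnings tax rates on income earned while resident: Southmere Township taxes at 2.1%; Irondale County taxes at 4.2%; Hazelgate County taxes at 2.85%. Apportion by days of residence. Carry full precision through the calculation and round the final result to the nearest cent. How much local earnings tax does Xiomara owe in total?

£3,883.12

Southmere Township, 1 January – 18 February 1995: 49 days → £117,000 × 2.1% × 49/365 = £329.8438
Irondale County, 19 February – 22 July 1995: 154 days → £117,000 × 4.2% × 154/365 = £2,073.3041
Hazelgate County, 23 July – 31 December 1995: 162 days → £117,000 × 2.85% × 162/365 = £1,479.9699
Total = £3,883.1178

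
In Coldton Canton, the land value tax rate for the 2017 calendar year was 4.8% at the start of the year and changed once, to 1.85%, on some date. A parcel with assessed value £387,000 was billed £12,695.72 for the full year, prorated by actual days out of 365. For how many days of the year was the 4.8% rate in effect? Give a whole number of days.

Let d = days at the first rate; then 365 − d days at the second rate.
£387,000 × [4.8%·d + 1.85%·(365−d)] / 365 = £12,695.72
Solving gives d = 177, so the new rate took effect on 27 Jun 2017.

177 days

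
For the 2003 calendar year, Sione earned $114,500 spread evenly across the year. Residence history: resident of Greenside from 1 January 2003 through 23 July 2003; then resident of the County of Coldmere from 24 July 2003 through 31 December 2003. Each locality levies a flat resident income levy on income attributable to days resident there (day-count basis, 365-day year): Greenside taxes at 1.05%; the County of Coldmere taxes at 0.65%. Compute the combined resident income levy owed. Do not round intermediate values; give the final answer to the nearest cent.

Greenside, 1 January – 23 July 2003: 204 days → $114,500 × 1.05% × 204/365 = $671.9425
The County of Coldmere, 24 July – 31 December 2003: 161 days → $114,500 × 0.65% × 161/365 = $328.2856
Total = $1,000.2281

$1,000.23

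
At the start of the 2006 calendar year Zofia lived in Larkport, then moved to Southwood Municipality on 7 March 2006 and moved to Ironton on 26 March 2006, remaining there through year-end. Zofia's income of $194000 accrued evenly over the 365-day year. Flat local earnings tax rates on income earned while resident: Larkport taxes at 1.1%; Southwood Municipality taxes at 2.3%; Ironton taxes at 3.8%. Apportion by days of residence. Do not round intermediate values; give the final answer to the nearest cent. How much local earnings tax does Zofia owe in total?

$6287.73

Larkport, 1 January – 6 March 2006: 65 days → $194000 × 1.1% × 65/365 = $380.0274
Southwood Municipality, 7 March – 25 March 2006: 19 days → $194000 × 2.3% × 19/365 = $232.2685
Ironton, 26 March – 31 December 2006: 281 days → $194000 × 3.8% × 281/365 = $5675.4301
Total = $6287.7260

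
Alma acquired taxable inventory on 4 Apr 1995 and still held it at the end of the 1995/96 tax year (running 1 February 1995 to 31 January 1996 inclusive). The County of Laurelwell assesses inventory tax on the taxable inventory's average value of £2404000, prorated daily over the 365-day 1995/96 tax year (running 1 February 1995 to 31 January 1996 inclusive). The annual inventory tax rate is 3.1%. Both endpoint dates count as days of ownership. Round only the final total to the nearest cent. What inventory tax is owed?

£61865.13

Days held (4 Apr 1995 – 31 Jan 1996): 303 out of 365
Tax = £2404000 × 3.1% × 303/365 = £61865.1288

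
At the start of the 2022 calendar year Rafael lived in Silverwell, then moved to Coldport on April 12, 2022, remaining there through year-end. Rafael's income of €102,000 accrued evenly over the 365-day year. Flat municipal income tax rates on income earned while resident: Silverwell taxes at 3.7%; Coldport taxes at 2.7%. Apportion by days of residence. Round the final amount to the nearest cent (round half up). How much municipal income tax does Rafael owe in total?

Silverwell, January 1 – April 11, 2022: 101 days → €102,000 × 3.7% × 101/365 = €1,044.3123
Coldport, April 12 – December 31, 2022: 264 days → €102,000 × 2.7% × 264/365 = €1,991.9342
Total = €3,036.2466

€3,036.25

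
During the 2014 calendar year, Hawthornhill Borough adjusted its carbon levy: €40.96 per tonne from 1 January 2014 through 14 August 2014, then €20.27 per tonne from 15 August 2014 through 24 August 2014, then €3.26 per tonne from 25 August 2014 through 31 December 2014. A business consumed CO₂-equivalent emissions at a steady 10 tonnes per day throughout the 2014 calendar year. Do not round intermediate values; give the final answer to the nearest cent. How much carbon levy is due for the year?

1 January – 14 August 2014: 226 days × 10 tonnes/day = 2,260 tonnes at €40.96/tonne → €92569.60
15 August – 24 August 2014: 10 days × 10 tonnes/day = 100 tonnes at €20.27/tonne → €2027.00
25 August – 31 December 2014: 129 days × 10 tonnes/day = 1,290 tonnes at €3.26/tonne → €4205.40

€98802.00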